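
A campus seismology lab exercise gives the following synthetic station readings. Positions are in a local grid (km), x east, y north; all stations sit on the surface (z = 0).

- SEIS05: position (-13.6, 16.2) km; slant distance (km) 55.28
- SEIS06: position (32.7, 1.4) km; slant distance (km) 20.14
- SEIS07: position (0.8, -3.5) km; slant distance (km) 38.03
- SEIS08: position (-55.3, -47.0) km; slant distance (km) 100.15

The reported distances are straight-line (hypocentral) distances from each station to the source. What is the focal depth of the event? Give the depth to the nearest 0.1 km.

depth ≈ 19.0 km

Each station gives a sphere (x−x_i)² + (y−y_i)² + z² = d_i² (stations at z=0).
Subtracting the SEIS05 sphere from SEIS06 and SEIS07: z² cancels, leaving linear equations in x and y:
92.6 x − 29.6 y = 3274.11
28.8 x − 39.4 y = 1175.09
Solving: x ≈ 33.698, y ≈ -5.193 km (keep extra digits for the depth step; rounded: 33.7, -5.2).
Then from the SEIS05 sphere: z² = 55.28² − (x + 13.6)² − (y − 16.2)² with x = 33.698, y = -5.193, so z ≈ 19.003 ≈ 19.0 km.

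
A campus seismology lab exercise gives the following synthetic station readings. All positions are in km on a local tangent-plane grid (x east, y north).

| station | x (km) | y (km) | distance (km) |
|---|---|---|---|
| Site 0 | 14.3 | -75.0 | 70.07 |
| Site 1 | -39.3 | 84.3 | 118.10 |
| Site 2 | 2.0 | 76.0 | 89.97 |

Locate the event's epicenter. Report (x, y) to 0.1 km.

x ≈ 34.5 km, y ≈ -7.9 km

Circle about each station: (x − 14.3)² + (y + 75.0)² = 70.07²; (x + 39.3)² + (y − 84.3)² = 118.10²; (x − 2.0)² + (y − 76.0)² = 89.97².
Subtracting the Site 0 equation from the Site 1 and Site 2 equations removes the quadratic terms:
-107.2 x + 318.6 y = -6216.32
-24.6 x + 302.0 y = -3234.29
Solving the 2×2 system: x ≈ 34.5, y ≈ -7.9 km.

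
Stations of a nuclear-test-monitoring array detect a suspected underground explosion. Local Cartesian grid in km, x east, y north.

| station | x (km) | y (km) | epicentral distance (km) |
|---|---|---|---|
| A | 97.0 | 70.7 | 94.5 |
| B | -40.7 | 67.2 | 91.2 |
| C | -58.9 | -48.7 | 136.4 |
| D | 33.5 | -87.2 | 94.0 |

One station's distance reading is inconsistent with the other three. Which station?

Solve using three stations at a time. Using A, B, D (subtract circle equations pairwise → linear system) gives (x, y) ≈ (27.5, 6.6).
Distances from that point to each station vs reported:
  A: calculated 94.5 vs reported 94.5 → residual 0.0 km
  B: calculated 91.2 vs reported 91.2 → residual 0.0 km
  C: calculated 102.6 vs reported 136.4 → residual 33.8 km
  D: calculated 94.0 vs reported 94.0 → residual 0.0 km
A, B, D are mutually consistent (residuals ≈ 0); C is off by 33.8 km.

C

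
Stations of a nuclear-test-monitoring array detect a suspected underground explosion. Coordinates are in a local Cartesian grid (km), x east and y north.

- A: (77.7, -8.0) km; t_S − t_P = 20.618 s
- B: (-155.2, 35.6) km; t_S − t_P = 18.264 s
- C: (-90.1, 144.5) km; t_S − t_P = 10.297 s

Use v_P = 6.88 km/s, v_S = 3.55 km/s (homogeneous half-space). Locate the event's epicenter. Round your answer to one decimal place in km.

-34.4 km east, 93.5 km north

Distance from S−P lag: d = Δt · v_P v_S / (v_P − v_S) = Δt · (6.88·3.55)/(6.88−3.55) ≈ 7.3345·Δt.
So d_A = 151.22, d_B = 133.96, d_C = 75.52 km.
Circle about each station: (x − 77.7)² + (y + 8.0)² = 151.22²; (x + 155.2)² + (y − 35.6)² = 133.96²; (x + 90.1)² + (y − 144.5)² = 75.52².
Subtracting pairs of circle equations eliminates x²+y² and gives linear equations (the radical axes):
-465.8 x + 87.2 y = 24175.32
-335.6 x + 305.0 y = 40061.19
Solving the 2×2 system: x ≈ -34.4, y ≈ 93.5 km.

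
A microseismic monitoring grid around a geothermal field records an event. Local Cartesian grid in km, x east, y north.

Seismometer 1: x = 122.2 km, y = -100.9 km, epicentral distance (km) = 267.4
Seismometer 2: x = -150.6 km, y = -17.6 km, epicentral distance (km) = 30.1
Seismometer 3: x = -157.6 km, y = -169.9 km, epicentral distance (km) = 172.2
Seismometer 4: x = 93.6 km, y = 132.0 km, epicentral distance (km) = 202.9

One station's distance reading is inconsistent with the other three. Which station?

Solve using three stations at a time. Using Seismometer 1, Seismometer 2, Seismometer 3 (subtract circle equations pairwise → linear system) gives (x, y) ≈ (-125.7, -0.7).
Distances from that point to each station vs reported:
  Seismometer 1: calculated 267.4 vs reported 267.4 → residual 0.0 km
  Seismometer 2: calculated 30.1 vs reported 30.1 → residual 0.0 km
  Seismometer 3: calculated 172.2 vs reported 172.2 → residual 0.0 km
  Seismometer 4: calculated 256.3 vs reported 202.9 → residual 53.4 km
Seismometer 1, Seismometer 2, Seismometer 3 are mutually consistent (residuals ≈ 0); Seismometer 4 is off by 53.4 km.

Seismometer 4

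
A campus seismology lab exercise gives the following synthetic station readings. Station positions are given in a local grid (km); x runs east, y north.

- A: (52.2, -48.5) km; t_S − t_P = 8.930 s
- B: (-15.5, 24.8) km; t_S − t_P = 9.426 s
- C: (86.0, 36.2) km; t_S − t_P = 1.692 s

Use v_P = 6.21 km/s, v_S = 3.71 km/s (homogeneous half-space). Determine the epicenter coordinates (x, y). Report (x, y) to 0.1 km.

Distance from S−P lag: d = Δt · v_P v_S / (v_P − v_S) = Δt · (6.21·3.71)/(6.21−3.71) ≈ 9.2156·Δt.
So d_A = 82.30, d_B = 86.87, d_C = 15.59 km.
Circle about each station: (x − 52.2)² + (y + 48.5)² = 82.30²; (x + 15.5)² + (y − 24.8)² = 86.87²; (x − 86.0)² + (y − 36.2)² = 15.59².
Subtracting pairs of circle equations eliminates x²+y² and gives linear equations (the radical axes):
-135.4 x + 146.6 y = -4994.91
67.6 x + 169.4 y = 10159.59
Solving the 2×2 system: x ≈ 71.1, y ≈ 31.6 km.

71.1 km east, 31.6 km north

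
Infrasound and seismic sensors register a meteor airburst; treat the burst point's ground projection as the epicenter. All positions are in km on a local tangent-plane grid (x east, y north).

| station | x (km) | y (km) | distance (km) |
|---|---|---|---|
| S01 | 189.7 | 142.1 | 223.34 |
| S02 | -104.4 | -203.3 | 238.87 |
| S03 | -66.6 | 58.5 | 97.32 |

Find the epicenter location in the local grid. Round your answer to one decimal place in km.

x ≈ 14.1 km, y ≈ 4.1 km

Circle about each station: (x − 189.7)² + (y − 142.1)² = 223.34²; (x + 104.4)² + (y + 203.3)² = 238.87²; (x + 66.6)² + (y − 58.5)² = 97.32².
Subtracting pairs of circle equations eliminates x²+y² and gives linear equations (the radical axes):
-588.2 x − 690.8 y = -11126.37
-512.6 x − 167.2 y = -7911.12
Solving the 2×2 system: x ≈ 14.1, y ≈ 4.1 km.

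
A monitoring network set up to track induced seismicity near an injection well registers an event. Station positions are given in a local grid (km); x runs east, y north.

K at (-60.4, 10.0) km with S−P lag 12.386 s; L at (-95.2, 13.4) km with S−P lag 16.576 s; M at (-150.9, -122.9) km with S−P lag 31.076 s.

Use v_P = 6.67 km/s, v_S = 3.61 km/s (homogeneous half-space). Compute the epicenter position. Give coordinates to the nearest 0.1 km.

Distance from S−P lag: d = Δt · v_P v_S / (v_P − v_S) = Δt · (6.67·3.61)/(6.67−3.61) ≈ 7.8689·Δt.
So d_K = 97.46, d_L = 130.43, d_M = 244.53 km.
Circle about each station: (x + 60.4)² + (y − 10.0)² = 97.46²; (x + 95.2)² + (y − 13.4)² = 130.43²; (x + 150.9)² + (y + 122.9)² = 244.53².
Subtracting the K equation from the L and M equations removes the quadratic terms:
-69.6 x + 6.8 y = -2019.09
-181.0 x − 265.8 y = -16169.41
Solving the 2×2 system: x ≈ 32.8, y ≈ 38.5 km.
Check against K (with the unrounded x, y): √((x + 60.4)²+(y − 10.0)²) = 97.44 ≈ 97.46 km. ✓

x ≈ 32.8 km, y ≈ 38.5 km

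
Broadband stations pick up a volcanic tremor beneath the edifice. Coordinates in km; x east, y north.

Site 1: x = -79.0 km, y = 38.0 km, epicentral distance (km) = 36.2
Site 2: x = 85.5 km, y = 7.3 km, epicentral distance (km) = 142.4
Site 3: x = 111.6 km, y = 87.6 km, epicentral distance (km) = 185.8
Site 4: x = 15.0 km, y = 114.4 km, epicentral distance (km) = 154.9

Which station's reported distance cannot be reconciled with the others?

Solve using three stations at a time. Using Site 1, Site 2, Site 3 (subtract circle equations pairwise → linear system) gives (x, y) ≈ (-56.9, 9.3).
Distances from that point to each station vs reported:
  Site 1: calculated 36.2 vs reported 36.2 → residual 0.0 km
  Site 2: calculated 142.4 vs reported 142.4 → residual 0.0 km
  Site 3: calculated 185.8 vs reported 185.8 → residual 0.0 km
  Site 4: calculated 127.4 vs reported 154.9 → residual 27.5 km
Site 1, Site 2, Site 3 are mutually consistent (residuals ≈ 0); Site 4 is off by 27.5 km.

Site 4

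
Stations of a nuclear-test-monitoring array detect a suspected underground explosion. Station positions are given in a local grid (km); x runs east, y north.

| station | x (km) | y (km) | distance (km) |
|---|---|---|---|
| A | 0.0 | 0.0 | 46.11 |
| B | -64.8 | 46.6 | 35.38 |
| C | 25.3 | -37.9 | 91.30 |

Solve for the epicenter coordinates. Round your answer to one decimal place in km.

Circle about each station: x² + y² = 46.11²; (x + 64.8)² + (y − 46.6)² = 35.38²; (x − 25.3)² + (y + 37.9)² = 91.30².
Subtracting pairs of circle equations eliminates x²+y² and gives linear equations (the radical axes):
-129.6 x + 93.2 y = 7244.99
50.6 x − 75.8 y = -4133.06
Solving the 2×2 system: x ≈ -32.1, y ≈ 33.1 km.

x ≈ -32.1 km, y ≈ 33.1 km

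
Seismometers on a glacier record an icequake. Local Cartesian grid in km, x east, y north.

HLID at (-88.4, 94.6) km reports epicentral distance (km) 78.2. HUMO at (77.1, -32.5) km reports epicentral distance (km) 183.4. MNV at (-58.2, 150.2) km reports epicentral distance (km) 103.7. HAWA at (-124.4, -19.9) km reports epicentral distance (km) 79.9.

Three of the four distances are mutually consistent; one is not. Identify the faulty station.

HLID

Solve using three stations at a time. Using HUMO, MNV, HAWA (subtract circle equations pairwise → linear system) gives (x, y) ≈ (-86.5, 50.4).
Distances from that point to each station vs reported:
  HLID: calculated 44.2 vs reported 78.2 → residual 34.0 km
  HUMO: calculated 183.4 vs reported 183.4 → residual 0.0 km
  MNV: calculated 103.7 vs reported 103.7 → residual 0.0 km
  HAWA: calculated 79.9 vs reported 79.9 → residual 0.0 km
HUMO, MNV, HAWA are mutually consistent (residuals ≈ 0); HLID is off by 34.0 km.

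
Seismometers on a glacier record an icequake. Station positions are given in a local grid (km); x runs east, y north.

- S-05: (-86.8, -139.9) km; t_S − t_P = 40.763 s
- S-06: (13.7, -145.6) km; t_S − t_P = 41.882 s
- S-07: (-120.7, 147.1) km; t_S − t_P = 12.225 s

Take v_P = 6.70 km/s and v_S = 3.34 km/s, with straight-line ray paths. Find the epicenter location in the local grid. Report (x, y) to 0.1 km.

x ≈ -41.6 km, y ≈ 127.8 km

Distance from S−P lag: d = Δt · v_P v_S / (v_P − v_S) = Δt · (6.70·3.34)/(6.70−3.34) ≈ 6.6601·Δt.
So d_S-05 = 271.49, d_S-06 = 278.94, d_S-07 = 81.42 km.
Circle about each station: (x + 86.8)² + (y + 139.9)² = 271.49²; (x − 13.7)² + (y + 145.6)² = 278.94²; (x + 120.7)² + (y − 147.1)² = 81.42².
Subtracting pairs of circle equations eliminates x²+y² and gives linear equations (the radical axes):
201.0 x − 11.4 y = -9819.90
-67.8 x + 574.0 y = 76178.25
Solving the 2×2 system: x ≈ -41.6, y ≈ 127.8 km.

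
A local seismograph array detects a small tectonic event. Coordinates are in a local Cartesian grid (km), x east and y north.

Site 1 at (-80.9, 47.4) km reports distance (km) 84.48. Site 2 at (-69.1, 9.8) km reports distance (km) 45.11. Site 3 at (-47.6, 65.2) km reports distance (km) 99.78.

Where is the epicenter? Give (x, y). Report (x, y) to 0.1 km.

-58.3 km east, -34.0 km north

Circle about each station: (x + 80.9)² + (y − 47.4)² = 84.48²; (x + 69.1)² + (y − 9.8)² = 45.11²; (x + 47.6)² + (y − 65.2)² = 99.78².
Subtracting pairs of circle equations eliminates x²+y² and gives linear equations (the radical axes):
23.6 x − 75.2 y = 1181.24
66.6 x + 35.6 y = -5093.95
Solving the 2×2 system: x ≈ -58.3, y ≈ -34.0 km.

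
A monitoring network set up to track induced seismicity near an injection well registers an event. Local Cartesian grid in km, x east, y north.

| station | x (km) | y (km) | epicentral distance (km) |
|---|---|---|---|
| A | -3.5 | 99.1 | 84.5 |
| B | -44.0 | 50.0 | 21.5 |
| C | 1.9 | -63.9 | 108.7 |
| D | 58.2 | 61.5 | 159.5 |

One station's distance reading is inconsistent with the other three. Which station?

Solve using three stations at a time. Using A, B, C (subtract circle equations pairwise → linear system) gives (x, y) ≈ (-52.5, 30.2).
Distances from that point to each station vs reported:
  A: calculated 84.5 vs reported 84.5 → residual 0.0 km
  B: calculated 21.5 vs reported 21.5 → residual 0.0 km
  C: calculated 108.7 vs reported 108.7 → residual 0.0 km
  D: calculated 115.0 vs reported 159.5 → residual 44.5 km
A, B, C are mutually consistent (residuals ≈ 0); D is off by 44.5 km.

D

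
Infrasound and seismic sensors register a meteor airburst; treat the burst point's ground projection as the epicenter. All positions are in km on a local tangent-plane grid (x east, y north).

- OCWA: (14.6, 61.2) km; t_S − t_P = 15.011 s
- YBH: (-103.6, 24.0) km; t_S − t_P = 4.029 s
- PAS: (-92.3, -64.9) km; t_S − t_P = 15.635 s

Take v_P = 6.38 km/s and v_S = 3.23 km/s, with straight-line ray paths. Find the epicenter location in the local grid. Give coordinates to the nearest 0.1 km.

Distance from S−P lag: d = Δt · v_P v_S / (v_P − v_S) = Δt · (6.38·3.23)/(6.38−3.23) ≈ 6.5420·Δt.
So d_OCWA = 98.20, d_YBH = 26.36, d_PAS = 102.28 km.
Circle about each station: (x − 14.6)² + (y − 61.2)² = 98.20²; (x + 103.6)² + (y − 24.0)² = 26.36²; (x + 92.3)² + (y + 64.9)² = 102.28².
Subtracting pairs of circle equations eliminates x²+y² and gives linear equations (the radical axes):
-236.4 x − 74.4 y = 16298.75
-213.8 x − 252.2 y = 7954.74
Solving the 2×2 system: x ≈ -80.5, y ≈ 36.7 km.

-80.5 km east, 36.7 km north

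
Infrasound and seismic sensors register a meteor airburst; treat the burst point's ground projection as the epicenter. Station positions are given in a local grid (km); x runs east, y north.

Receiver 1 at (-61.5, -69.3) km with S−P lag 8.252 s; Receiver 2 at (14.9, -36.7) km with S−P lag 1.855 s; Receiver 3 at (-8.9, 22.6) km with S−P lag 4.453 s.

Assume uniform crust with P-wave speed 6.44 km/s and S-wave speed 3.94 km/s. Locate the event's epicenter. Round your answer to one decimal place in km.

(6.2, -20.0)

Distance from S−P lag: d = Δt · v_P v_S / (v_P − v_S) = Δt · (6.44·3.94)/(6.44−3.94) ≈ 10.1494·Δt.
So d_Receiver 1 = 83.75, d_Receiver 2 = 18.83, d_Receiver 3 = 45.20 km.
Circle about each station: (x + 61.5)² + (y + 69.3)² = 83.75²; (x − 14.9)² + (y + 36.7)² = 18.83²; (x + 8.9)² + (y − 22.6)² = 45.20².
Subtracting the Receiver 1 equation from the Receiver 2 and Receiver 3 equations removes the quadratic terms:
152.8 x + 65.2 y = -356.35
105.2 x + 183.8 y = -3023.75
Solving the 2×2 system: x ≈ 6.2, y ≈ -20.0 km.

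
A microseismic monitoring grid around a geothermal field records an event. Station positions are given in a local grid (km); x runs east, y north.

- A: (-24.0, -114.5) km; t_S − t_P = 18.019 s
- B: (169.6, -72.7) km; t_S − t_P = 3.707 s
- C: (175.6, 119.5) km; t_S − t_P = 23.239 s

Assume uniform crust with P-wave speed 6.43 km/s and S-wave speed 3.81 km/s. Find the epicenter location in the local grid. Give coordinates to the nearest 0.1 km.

143.4 km east, -95.4 km north

Distance from S−P lag: d = Δt · v_P v_S / (v_P − v_S) = Δt · (6.43·3.81)/(6.43−3.81) ≈ 9.3505·Δt.
So d_A = 168.49, d_B = 34.66, d_C = 217.30 km.
Circle about each station: (x + 24.0)² + (y + 114.5)² = 168.49²; (x − 169.6)² + (y + 72.7)² = 34.66²; (x − 175.6)² + (y − 119.5)² = 217.30².
Subtracting the A equation from the B and C equations removes the quadratic terms:
387.2 x + 83.6 y = 47550.76
399.2 x + 468.0 y = 12598.95
Solving the 2×2 system: x ≈ 143.4, y ≈ -95.4 km.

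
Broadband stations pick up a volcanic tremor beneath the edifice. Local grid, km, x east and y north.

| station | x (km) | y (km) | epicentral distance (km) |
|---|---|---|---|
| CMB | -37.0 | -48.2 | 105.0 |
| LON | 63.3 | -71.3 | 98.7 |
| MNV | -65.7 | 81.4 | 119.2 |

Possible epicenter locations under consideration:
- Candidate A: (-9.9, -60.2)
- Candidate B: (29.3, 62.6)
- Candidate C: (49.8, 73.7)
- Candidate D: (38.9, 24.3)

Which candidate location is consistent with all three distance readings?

For each candidate, compare |candidate − station| to the reported distance:
Candidate A: residuals CMB 75.4, LON 24.7, MNV 33.0 → max 75.4 km
Candidate B: residuals CMB 24.1, LON 39.4, MNV 22.4 → max 39.4 km
Candidate C: residuals CMB 44.6, LON 46.9, MNV 3.4 → max 46.9 km
Candidate D: residuals CMB 0.0, LON 0.0, MNV 0.0 → max 0.0 km
Only Candidate D has all residuals ≈ 0.

Candidate D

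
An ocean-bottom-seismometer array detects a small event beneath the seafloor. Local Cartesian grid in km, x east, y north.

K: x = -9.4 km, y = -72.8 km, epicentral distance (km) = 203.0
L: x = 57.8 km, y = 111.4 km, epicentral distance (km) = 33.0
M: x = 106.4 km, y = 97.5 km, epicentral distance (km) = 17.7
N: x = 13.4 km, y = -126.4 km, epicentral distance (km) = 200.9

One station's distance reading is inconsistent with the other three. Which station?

N

Solve using three stations at a time. Using K, L, M (subtract circle equations pairwise → linear system) gives (x, y) ≈ (90.0, 104.2).
Distances from that point to each station vs reported:
  K: calculated 203.0 vs reported 203.0 → residual 0.0 km
  L: calculated 33.0 vs reported 33.0 → residual 0.0 km
  M: calculated 17.7 vs reported 17.7 → residual 0.0 km
  N: calculated 243.0 vs reported 200.9 → residual 42.1 km
K, L, M are mutually consistent (residuals ≈ 0); N is off by 42.1 km.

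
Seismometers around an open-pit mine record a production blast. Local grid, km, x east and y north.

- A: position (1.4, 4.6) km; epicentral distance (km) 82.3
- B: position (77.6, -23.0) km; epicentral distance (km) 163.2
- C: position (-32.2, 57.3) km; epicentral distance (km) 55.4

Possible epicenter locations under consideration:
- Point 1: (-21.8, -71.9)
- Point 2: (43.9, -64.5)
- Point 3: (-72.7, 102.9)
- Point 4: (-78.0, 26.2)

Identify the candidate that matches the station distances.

Point 4

For each candidate, compare |candidate − station| to the reported distance:
Point 1: residuals A 2.4, B 52.4, C 74.2 → max 74.2 km
Point 2: residuals A 1.2, B 109.7, C 88.2 → max 109.7 km
Point 3: residuals A 40.8, B 32.9, C 5.6 → max 40.8 km
Point 4: residuals A 0.0, B 0.0, C 0.0 → max 0.0 km
Only Point 4 has all residuals ≈ 0.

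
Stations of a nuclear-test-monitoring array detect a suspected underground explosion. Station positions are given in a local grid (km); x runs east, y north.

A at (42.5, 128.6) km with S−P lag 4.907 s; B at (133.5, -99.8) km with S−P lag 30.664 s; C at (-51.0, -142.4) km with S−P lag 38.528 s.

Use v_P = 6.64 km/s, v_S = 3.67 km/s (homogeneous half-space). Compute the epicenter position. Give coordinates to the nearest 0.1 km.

78.9 km east, 145.8 km north

Distance from S−P lag: d = Δt · v_P v_S / (v_P − v_S) = Δt · (6.64·3.67)/(6.64−3.67) ≈ 8.2050·Δt.
So d_A = 40.26, d_B = 251.60, d_C = 316.12 km.
Circle about each station: (x − 42.5)² + (y − 128.6)² = 40.26²; (x − 133.5)² + (y + 99.8)² = 251.60²; (x + 51.0)² + (y + 142.4)² = 316.12².
Subtracting the A equation from the B and C equations removes the quadratic terms:
182.0 x − 456.8 y = -52243.61
-187.0 x − 542.0 y = -93776.44
Solving the 2×2 system: x ≈ 78.9, y ≈ 145.8 km.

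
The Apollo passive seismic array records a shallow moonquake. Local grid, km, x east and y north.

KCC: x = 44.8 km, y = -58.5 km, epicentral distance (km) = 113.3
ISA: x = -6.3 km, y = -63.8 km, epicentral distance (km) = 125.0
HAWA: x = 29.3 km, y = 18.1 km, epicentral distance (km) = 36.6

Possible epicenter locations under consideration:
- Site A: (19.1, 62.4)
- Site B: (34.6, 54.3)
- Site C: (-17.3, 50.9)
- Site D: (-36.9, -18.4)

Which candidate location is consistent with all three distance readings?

Site B

For each candidate, compare |candidate − station| to the reported distance:
Site A: residuals KCC 10.3, ISA 3.7, HAWA 8.9 → max 10.3 km
Site B: residuals KCC 0.0, ISA 0.0, HAWA 0.0 → max 0.0 km
Site C: residuals KCC 12.5, ISA 9.8, HAWA 20.4 → max 20.4 km
Site D: residuals KCC 22.3, ISA 70.3, HAWA 39.0 → max 70.3 km
Only Site B has all residuals ≈ 0.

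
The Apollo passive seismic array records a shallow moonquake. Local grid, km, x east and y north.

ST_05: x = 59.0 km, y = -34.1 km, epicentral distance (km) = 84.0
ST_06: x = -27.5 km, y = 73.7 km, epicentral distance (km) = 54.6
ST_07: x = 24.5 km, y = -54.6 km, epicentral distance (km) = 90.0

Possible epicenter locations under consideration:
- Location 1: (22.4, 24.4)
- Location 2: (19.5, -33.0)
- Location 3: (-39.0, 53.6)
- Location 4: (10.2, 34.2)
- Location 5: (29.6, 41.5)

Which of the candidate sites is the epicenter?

For each candidate, compare |candidate − station| to the reported distance:
Location 1: residuals ST_05 15.0, ST_06 15.5, ST_07 11.0 → max 15.5 km
Location 2: residuals ST_05 44.5, ST_06 62.0, ST_07 67.8 → max 67.8 km
Location 3: residuals ST_05 47.5, ST_06 31.4, ST_07 35.5 → max 47.5 km
Location 4: residuals ST_05 0.1, ST_06 0.0, ST_07 0.1 → max 0.1 km
Location 5: residuals ST_05 2.9, ST_06 11.0, ST_07 6.2 → max 11.0 km
Only Location 4 has all residuals ≈ 0.

Location 4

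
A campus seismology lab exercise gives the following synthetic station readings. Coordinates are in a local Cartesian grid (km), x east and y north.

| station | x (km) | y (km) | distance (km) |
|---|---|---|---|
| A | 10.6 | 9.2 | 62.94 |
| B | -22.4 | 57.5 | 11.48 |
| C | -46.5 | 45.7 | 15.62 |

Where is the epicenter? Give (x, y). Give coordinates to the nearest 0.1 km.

Circle about each station: (x − 10.6)² + (y − 9.2)² = 62.94²; (x + 22.4)² + (y − 57.5)² = 11.48²; (x + 46.5)² + (y − 45.7)² = 15.62².
Subtracting the A equation from the B and C equations removes the quadratic terms:
-66.0 x + 96.6 y = 7440.66
-114.2 x + 73.0 y = 7771.20
Solving the 2×2 system: x ≈ -33.4, y ≈ 54.2 km.

-33.4 km east, 54.2 km north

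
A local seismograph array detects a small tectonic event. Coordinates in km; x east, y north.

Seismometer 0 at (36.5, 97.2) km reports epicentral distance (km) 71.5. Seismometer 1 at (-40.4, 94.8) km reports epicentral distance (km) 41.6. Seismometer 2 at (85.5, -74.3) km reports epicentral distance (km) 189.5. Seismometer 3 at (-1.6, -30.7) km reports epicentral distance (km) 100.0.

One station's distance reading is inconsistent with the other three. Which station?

Seismometer 0

Solve using three stations at a time. Using Seismometer 1, Seismometer 2, Seismometer 3 (subtract circle equations pairwise → linear system) gives (x, y) ≈ (-52.9, 55.1).
Distances from that point to each station vs reported:
  Seismometer 0: calculated 98.8 vs reported 71.5 → residual 27.3 km
  Seismometer 1: calculated 41.6 vs reported 41.6 → residual 0.0 km
  Seismometer 2: calculated 189.5 vs reported 189.5 → residual 0.0 km
  Seismometer 3: calculated 100.0 vs reported 100.0 → residual 0.0 km
Seismometer 1, Seismometer 2, Seismometer 3 are mutually consistent (residuals ≈ 0); Seismometer 0 is off by 27.3 km.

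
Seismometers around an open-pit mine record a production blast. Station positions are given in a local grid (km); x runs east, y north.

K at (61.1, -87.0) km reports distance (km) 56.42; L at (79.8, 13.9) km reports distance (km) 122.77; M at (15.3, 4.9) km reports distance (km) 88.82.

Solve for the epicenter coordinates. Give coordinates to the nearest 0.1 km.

x ≈ 4.8 km, y ≈ -83.3 km

Circle about each station: (x − 61.1)² + (y + 87.0)² = 56.42²; (x − 79.8)² + (y − 13.9)² = 122.77²; (x − 15.3)² + (y − 4.9)² = 88.82².
Subtracting the K equation from the L and M equations removes the quadratic terms:
37.4 x + 201.8 y = -16630.22
-91.6 x + 183.8 y = -15749.89
Solving the 2×2 system: x ≈ 4.8, y ≈ -83.3 km.
Check against K (with the unrounded x, y): √((x − 61.1)²+(y + 87.0)²) = 56.42 ≈ 56.42 km. ✓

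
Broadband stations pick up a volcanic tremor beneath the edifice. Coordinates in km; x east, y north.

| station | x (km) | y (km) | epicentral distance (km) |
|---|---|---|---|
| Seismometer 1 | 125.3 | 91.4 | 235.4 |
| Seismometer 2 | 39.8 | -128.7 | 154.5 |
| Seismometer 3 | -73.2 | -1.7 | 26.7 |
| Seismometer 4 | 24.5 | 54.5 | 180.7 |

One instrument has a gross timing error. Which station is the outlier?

Seismometer 4

Solve using three stations at a time. Using Seismometer 1, Seismometer 2, Seismometer 3 (subtract circle equations pairwise → linear system) gives (x, y) ≈ (-77.5, -28.1).
Distances from that point to each station vs reported:
  Seismometer 1: calculated 235.4 vs reported 235.4 → residual 0.0 km
  Seismometer 2: calculated 154.5 vs reported 154.5 → residual 0.0 km
  Seismometer 3: calculated 26.8 vs reported 26.7 → residual 0.1 km
  Seismometer 4: calculated 131.3 vs reported 180.7 → residual 49.4 km
Seismometer 1, Seismometer 2, Seismometer 3 are mutually consistent (residuals ≈ 0); Seismometer 4 is off by 49.4 km.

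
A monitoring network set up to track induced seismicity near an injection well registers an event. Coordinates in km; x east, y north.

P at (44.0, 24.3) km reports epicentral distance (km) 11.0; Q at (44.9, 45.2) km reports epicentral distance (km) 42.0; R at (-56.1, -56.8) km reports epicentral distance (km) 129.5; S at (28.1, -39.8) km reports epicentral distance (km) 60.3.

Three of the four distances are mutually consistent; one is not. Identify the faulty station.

Solve using three stations at a time. Using P, R, S (subtract circle equations pairwise → linear system) gives (x, y) ≈ (51.0, 16.0).
Distances from that point to each station vs reported:
  P: calculated 10.9 vs reported 11.0 → residual 0.1 km
  Q: calculated 29.9 vs reported 42.0 → residual 12.1 km
  R: calculated 129.5 vs reported 129.5 → residual 0.0 km
  S: calculated 60.3 vs reported 60.3 → residual 0.0 km
P, R, S are mutually consistent (residuals ≈ 0); Q is off by 12.1 km.

Q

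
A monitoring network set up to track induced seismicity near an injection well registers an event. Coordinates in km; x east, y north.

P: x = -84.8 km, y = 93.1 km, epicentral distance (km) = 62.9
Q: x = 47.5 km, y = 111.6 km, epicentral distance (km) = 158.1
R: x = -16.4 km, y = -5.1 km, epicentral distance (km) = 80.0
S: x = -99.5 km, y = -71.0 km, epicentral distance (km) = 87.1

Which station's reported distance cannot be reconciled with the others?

S

Solve using three stations at a time. Using P, Q, R (subtract circle equations pairwise → linear system) gives (x, y) ≈ (-88.1, 30.3).
Distances from that point to each station vs reported:
  P: calculated 62.9 vs reported 62.9 → residual 0.0 km
  Q: calculated 158.1 vs reported 158.1 → residual 0.0 km
  R: calculated 80.0 vs reported 80.0 → residual 0.0 km
  S: calculated 102.0 vs reported 87.1 → residual 14.9 km
P, Q, R are mutually consistent (residuals ≈ 0); S is off by 14.9 km.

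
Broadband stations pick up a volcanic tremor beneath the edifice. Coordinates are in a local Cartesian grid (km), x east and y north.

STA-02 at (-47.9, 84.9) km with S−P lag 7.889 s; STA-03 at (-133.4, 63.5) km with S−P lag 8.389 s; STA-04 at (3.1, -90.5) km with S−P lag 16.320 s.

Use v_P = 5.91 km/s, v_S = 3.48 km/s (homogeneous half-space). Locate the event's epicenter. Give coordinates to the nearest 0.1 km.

Distance from S−P lag: d = Δt · v_P v_S / (v_P − v_S) = Δt · (5.91·3.48)/(5.91−3.48) ≈ 8.4637·Δt.
So d_STA-02 = 66.77, d_STA-03 = 71.00, d_STA-04 = 138.13 km.
Circle about each station: (x + 47.9)² + (y − 84.9)² = 66.77²; (x + 133.4)² + (y − 63.5)² = 71.00²; (x − 3.1)² + (y + 90.5)² = 138.13².
Subtracting the STA-02 equation from the STA-03 and STA-04 equations removes the quadratic terms:
-171.0 x − 42.8 y = 11742.62
102.0 x − 350.8 y = -15924.22
Solving the 2×2 system: x ≈ -74.6, y ≈ 23.7 km.
Check against STA-02 (with the unrounded x, y): √((x + 47.9)²+(y − 84.9)²) = 66.77 ≈ 66.77 km. ✓

(-74.6, 23.7)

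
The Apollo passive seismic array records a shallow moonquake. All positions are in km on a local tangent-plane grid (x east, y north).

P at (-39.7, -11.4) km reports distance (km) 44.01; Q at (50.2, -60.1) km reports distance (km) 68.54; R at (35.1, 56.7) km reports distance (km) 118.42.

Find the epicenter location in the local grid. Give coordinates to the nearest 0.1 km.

Circle about each station: (x + 39.7)² + (y + 11.4)² = 44.01²; (x − 50.2)² + (y + 60.1)² = 68.54²; (x − 35.1)² + (y − 56.7)² = 118.42².
Subtracting pairs of circle equations eliminates x²+y² and gives linear equations (the radical axes):
179.8 x − 97.4 y = 1665.15
149.6 x + 136.2 y = -9345.57
Solving the 2×2 system: x ≈ -17.5, y ≈ -49.4 km.

-17.5 km east, -49.4 km north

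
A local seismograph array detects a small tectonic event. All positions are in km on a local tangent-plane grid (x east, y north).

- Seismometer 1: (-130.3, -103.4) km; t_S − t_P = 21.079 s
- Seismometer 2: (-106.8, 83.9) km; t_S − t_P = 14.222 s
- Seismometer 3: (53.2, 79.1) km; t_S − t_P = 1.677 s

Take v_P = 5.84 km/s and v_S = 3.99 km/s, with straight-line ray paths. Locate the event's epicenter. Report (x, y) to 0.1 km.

Distance from S−P lag: d = Δt · v_P v_S / (v_P − v_S) = Δt · (5.84·3.99)/(5.84−3.99) ≈ 12.5955·Δt.
So d_Seismometer 1 = 265.50, d_Seismometer 2 = 179.13, d_Seismometer 3 = 21.12 km.
Circle about each station: (x + 130.3)² + (y + 103.4)² = 265.50²; (x + 106.8)² + (y − 83.9)² = 179.13²; (x − 53.2)² + (y − 79.1)² = 21.12².
Subtracting the Seismometer 1 equation from the Seismometer 2 and Seismometer 3 equations removes the quadratic terms:
47.0 x + 374.6 y = 29178.49
367.0 x + 365.0 y = 51461.60
Solving the 2×2 system: x ≈ 71.7, y ≈ 68.9 km.
Check against Seismometer 1 (with the unrounded x, y): √((x + 130.3)²+(y + 103.4)²) = 265.50 ≈ 265.50 km. ✓

x ≈ 71.7 km, y ≈ 68.9 km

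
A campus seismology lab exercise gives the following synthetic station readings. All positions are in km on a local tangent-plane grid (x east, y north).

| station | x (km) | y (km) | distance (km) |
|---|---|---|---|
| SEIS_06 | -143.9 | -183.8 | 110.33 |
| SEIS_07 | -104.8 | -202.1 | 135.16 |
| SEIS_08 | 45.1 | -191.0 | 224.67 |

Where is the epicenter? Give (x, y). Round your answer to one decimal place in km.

(-146.4, -73.5)

Circle about each station: (x + 143.9)² + (y + 183.8)² = 110.33²; (x + 104.8)² + (y + 202.1)² = 135.16²; (x − 45.1)² + (y + 191.0)² = 224.67².
Subtracting the SEIS_06 equation from the SEIS_07 and SEIS_08 equations removes the quadratic terms:
78.2 x − 36.6 y = -8757.72
378.0 x − 14.4 y = -54278.54
Solving the 2×2 system: x ≈ -146.4, y ≈ -73.5 km.
Check against SEIS_06 (with the unrounded x, y): √((x + 143.9)²+(y + 183.8)²) = 110.32 ≈ 110.33 km. ✓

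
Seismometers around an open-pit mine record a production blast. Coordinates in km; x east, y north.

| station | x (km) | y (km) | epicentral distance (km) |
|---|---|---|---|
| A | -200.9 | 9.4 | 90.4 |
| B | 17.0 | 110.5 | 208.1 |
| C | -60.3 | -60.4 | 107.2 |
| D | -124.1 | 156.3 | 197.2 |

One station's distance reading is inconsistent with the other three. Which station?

C

Solve using three stations at a time. Using A, B, D (subtract circle equations pairwise → linear system) gives (x, y) ≈ (-125.8, -40.9).
Distances from that point to each station vs reported:
  A: calculated 90.4 vs reported 90.4 → residual 0.0 km
  B: calculated 208.1 vs reported 208.1 → residual 0.0 km
  C: calculated 68.3 vs reported 107.2 → residual 38.9 km
  D: calculated 197.2 vs reported 197.2 → residual 0.0 km
A, B, D are mutually consistent (residuals ≈ 0); C is off by 38.9 km.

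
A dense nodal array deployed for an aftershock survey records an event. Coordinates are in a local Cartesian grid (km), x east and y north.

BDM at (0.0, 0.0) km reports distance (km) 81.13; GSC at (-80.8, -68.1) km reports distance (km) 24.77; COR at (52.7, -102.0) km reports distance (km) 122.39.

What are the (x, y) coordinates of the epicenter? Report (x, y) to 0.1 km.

x ≈ -60.1 km, y ≈ -54.5 km

Circle about each station: x² + y² = 81.13²; (x + 80.8)² + (y + 68.1)² = 24.77²; (x − 52.7)² + (y + 102.0)² = 122.39².
Subtracting the BDM equation from the GSC and COR equations removes the quadratic terms:
-161.6 x − 136.2 y = 17134.77
105.4 x − 204.0 y = 4784.05
Solving the 2×2 system: x ≈ -60.1, y ≈ -54.5 km.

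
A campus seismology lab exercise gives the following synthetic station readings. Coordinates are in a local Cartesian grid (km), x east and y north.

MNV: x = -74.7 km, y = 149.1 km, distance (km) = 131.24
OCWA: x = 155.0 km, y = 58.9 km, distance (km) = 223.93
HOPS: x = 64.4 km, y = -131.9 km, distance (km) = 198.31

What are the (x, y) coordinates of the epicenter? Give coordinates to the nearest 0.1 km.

x ≈ -65.2 km, y ≈ 18.2 km

Circle about each station: (x + 74.7)² + (y − 149.1)² = 131.24²; (x − 155.0)² + (y − 58.9)² = 223.93²; (x − 64.4)² + (y + 131.9)² = 198.31².
Subtracting the MNV equation from the OCWA and HOPS equations removes the quadratic terms:
459.4 x − 180.4 y = -33237.40
278.2 x − 562.0 y = -28368.85
Solving the 2×2 system: x ≈ -65.2, y ≈ 18.2 km.
Check against MNV (with the unrounded x, y): √((x + 74.7)²+(y − 149.1)²) = 131.24 ≈ 131.24 km. ✓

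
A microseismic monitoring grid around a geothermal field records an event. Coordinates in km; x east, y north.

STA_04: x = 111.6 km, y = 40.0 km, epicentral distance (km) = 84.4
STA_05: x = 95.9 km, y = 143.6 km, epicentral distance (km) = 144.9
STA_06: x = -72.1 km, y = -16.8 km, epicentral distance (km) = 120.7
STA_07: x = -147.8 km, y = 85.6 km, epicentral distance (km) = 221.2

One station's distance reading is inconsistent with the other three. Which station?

STA_05

Solve using three stations at a time. Using STA_04, STA_06, STA_07 (subtract circle equations pairwise → linear system) gives (x, y) ≈ (48.6, -16.2).
Distances from that point to each station vs reported:
  STA_04: calculated 84.4 vs reported 84.4 → residual 0.0 km
  STA_05: calculated 166.6 vs reported 144.9 → residual 21.7 km
  STA_06: calculated 120.7 vs reported 120.7 → residual 0.0 km
  STA_07: calculated 221.2 vs reported 221.2 → residual 0.0 km
STA_04, STA_06, STA_07 are mutually consistent (residuals ≈ 0); STA_05 is off by 21.7 km.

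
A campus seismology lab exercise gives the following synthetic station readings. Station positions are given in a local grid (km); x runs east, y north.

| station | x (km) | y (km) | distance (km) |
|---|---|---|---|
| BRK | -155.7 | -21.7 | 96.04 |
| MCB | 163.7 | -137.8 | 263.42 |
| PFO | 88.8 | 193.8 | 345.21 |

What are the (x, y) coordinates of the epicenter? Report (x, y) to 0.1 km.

(-96.6, -97.4)

Circle about each station: (x + 155.7)² + (y + 21.7)² = 96.04²; (x − 163.7)² + (y + 137.8)² = 263.42²; (x − 88.8)² + (y − 193.8)² = 345.21².
Subtracting the BRK equation from the MCB and PFO equations removes the quadratic terms:
638.8 x − 232.2 y = -39093.26
489.0 x + 431.0 y = -89215.76
Solving the 2×2 system: x ≈ -96.6, y ≈ -97.4 km.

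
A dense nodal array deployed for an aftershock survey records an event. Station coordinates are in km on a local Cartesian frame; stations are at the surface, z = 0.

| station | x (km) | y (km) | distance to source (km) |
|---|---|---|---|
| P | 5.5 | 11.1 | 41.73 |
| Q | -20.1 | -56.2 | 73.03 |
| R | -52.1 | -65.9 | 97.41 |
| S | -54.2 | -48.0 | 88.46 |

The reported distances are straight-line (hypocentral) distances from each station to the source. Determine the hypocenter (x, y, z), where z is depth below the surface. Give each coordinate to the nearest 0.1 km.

(11.2, -2.9, 38.9)

Each station gives a sphere (x−x_i)² + (y−y_i)² + z² = d_i² (stations at z=0).
Subtracting the P sphere from Q and R: z² cancels, leaving linear equations in x and y:
-51.2 x − 134.6 y = -183.00
-115.2 x − 154.0 y = -843.56
Solving: x ≈ 11.201, y ≈ -2.901 km (keep extra digits for the depth step; rounded: 11.2, -2.9).
Then from the P sphere: z² = 41.73² − (x − 5.5)² − (y − 11.1)² with x = 11.201, y = -2.901, so z ≈ 38.896 ≈ 38.9 km.
Check against S (with the unrounded solution): distance 88.45 ≈ 88.46 km. ✓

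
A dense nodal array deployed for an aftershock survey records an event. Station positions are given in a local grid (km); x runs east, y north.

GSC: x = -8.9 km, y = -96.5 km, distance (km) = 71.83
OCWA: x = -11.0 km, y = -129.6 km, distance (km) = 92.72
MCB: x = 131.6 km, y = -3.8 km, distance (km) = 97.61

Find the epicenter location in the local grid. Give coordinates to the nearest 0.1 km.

(55.8, -65.3)

Circle about each station: (x + 8.9)² + (y + 96.5)² = 71.83²; (x + 11.0)² + (y + 129.6)² = 92.72²; (x − 131.6)² + (y + 3.8)² = 97.61².
Subtracting pairs of circle equations eliminates x²+y² and gives linear equations (the radical axes):
-4.2 x − 66.2 y = 4088.25
281.0 x + 185.4 y = 3573.38
Solving the 2×2 system: x ≈ 55.8, y ≈ -65.3 km.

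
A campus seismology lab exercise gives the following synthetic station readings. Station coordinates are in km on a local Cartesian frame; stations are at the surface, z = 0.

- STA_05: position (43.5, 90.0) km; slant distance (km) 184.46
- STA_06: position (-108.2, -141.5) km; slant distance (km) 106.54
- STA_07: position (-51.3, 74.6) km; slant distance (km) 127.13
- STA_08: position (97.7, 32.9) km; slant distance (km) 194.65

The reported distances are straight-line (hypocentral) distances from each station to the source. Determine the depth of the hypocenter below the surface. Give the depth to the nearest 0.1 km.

33.6 km

Each station gives a sphere (x−x_i)² + (y−y_i)² + z² = d_i² (stations at z=0).
Subtracting the STA_05 sphere from STA_06 and STA_07: z² cancels, leaving linear equations in x and y:
-303.4 x − 463.0 y = 44411.96
-189.6 x − 30.8 y = 16068.05
Solving: x ≈ -77.405, y ≈ -45.200 km (keep extra digits for the depth step; rounded: -77.4, -45.2).
Then from the STA_05 sphere: z² = 184.46² − (x − 43.5)² − (y − 90.0)² with x = -77.405, y = -45.200, so z ≈ 33.592 ≈ 33.6 km.
Check against STA_08 (with the unrounded solution): distance 194.65 ≈ 194.65 km. ✓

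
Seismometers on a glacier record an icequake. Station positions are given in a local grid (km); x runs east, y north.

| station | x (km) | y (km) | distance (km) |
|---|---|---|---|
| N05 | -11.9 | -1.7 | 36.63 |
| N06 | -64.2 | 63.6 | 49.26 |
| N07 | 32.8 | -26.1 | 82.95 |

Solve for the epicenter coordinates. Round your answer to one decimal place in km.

x ≈ -26.5 km, y ≈ 31.9 km

Circle about each station: (x + 11.9)² + (y + 1.7)² = 36.63²; (x + 64.2)² + (y − 63.6)² = 49.26²; (x − 32.8)² + (y + 26.1)² = 82.95².
Subtracting the N05 equation from the N06 and N07 equations removes the quadratic terms:
-104.6 x + 130.6 y = 6937.31
89.4 x − 48.8 y = -3926.40
Solving the 2×2 system: x ≈ -26.5, y ≈ 31.9 km.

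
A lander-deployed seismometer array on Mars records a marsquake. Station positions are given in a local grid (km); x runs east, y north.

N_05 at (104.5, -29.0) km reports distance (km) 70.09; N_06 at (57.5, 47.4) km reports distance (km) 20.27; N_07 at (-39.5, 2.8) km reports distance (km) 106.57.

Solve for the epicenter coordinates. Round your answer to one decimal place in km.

64.0 km east, 28.2 km north

Circle about each station: (x − 104.5)² + (y + 29.0)² = 70.09²; (x − 57.5)² + (y − 47.4)² = 20.27²; (x + 39.5)² + (y − 2.8)² = 106.57².
Subtracting the N_05 equation from the N_06 and N_07 equations removes the quadratic terms:
-94.0 x + 152.8 y = -1706.50
-288.0 x + 63.6 y = -16637.72
Solving the 2×2 system: x ≈ 64.0, y ≈ 28.2 km.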